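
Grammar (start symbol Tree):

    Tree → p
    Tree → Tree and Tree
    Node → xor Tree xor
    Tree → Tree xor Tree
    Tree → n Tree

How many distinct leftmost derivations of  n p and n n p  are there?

2

Parse trees for n p and n n p:
  [Tree [Tree n [Tree p]] and [Tree n [Tree n [Tree p]]]]
  [Tree n [Tree [Tree p] and [Tree n [Tree n [Tree p]]]]]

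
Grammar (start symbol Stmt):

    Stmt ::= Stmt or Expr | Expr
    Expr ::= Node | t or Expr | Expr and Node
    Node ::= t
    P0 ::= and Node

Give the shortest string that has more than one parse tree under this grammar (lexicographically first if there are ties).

t or t

length 1: no string has ≥2 trees
length 3: t or t has 2 parse trees

Two derivations of t or t:
  Stmt ⇒ Stmt or Expr ⇒ Expr or Expr ⇒ Node or Expr ⇒ t or Expr ⇒ t or Node ⇒ t or t
  Stmt ⇒ Expr ⇒ t or Expr ⇒ t or Node ⇒ t or t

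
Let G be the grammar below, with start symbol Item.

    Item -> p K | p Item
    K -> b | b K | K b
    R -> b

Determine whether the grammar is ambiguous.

Witness: p b b

Derivation 1: Item ⇒ p K ⇒ p b K ⇒ p b b
Derivation 2: Item ⇒ p K ⇒ p K b ⇒ p b b

Two distinct leftmost derivations for the same string.

Ambiguous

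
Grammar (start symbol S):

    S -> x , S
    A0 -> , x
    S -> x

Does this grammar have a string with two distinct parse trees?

(A0 is unreachable from S, so its rules don't affect L(S).) Right-recursive list with a separator: after each atom, whether the separator follows determines the rule. One parse per string.

Unambiguous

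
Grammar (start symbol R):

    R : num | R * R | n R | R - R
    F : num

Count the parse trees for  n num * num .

Parse trees for n num * num:
  [R [R n [R num]] * [R num]]
  [R n [R [R num] * [R num]]]

2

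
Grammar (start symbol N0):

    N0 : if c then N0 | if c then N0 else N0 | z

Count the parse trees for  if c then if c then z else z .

Parse trees for if c then if c then z else z:
  [N0 if c then [N0 if c then [N0 z] else [N0 z]]]
  [N0 if c then [N0 if c then [N0 z]] else [N0 z]]

2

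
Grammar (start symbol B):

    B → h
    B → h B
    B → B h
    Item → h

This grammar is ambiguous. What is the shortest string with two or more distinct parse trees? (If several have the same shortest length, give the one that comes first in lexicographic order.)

h h

length 1: no string has ≥2 trees
length 2: h h has 2 parse trees

Two derivations of h h:
  B ⇒ h B ⇒ h h
  B ⇒ B h ⇒ h h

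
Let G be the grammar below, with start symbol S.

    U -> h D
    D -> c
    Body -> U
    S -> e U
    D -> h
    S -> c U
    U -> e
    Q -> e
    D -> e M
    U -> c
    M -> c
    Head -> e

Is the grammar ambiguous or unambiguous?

(Body, Head, Q are unreachable from S, so their rules don't affect L(S).) The reachable rules are right-linear with at most one rule per (nonterminal, next-terminal) pair. Each input token forces the next rule, so parsing is deterministic.

Unambiguous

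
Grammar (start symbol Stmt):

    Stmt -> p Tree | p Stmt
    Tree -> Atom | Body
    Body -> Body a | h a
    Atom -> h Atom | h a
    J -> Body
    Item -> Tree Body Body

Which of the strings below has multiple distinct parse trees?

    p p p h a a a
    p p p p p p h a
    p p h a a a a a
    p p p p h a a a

p p p h a a a: 1 tree
p p p p p p h a: 2 trees
p p h a a a a a: 1 tree
p p p p h a a a: 1 tree

p p p p p p h a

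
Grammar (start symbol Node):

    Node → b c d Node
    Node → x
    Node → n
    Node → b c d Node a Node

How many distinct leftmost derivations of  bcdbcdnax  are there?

2

Parse trees for bcdbcdnax:
  [Node b c d [Node b c d [Node n] a [Node x]]]
  [Node b c d [Node b c d [Node n]] a [Node x]]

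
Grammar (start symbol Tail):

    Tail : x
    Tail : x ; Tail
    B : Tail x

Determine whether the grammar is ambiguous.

Only Tail is reachable from Tail; ignoring the rest: The reachable grammar is A → atom sep A | atom. Each atom is followed by either the separator (recurse) or end-of-string (stop) — no choice point.

Unambiguous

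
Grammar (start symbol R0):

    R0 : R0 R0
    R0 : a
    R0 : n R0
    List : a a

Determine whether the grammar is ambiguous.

Witness: a a a

Derivation 1: R0 ⇒ R0 R0 ⇒ R0 R0 R0 ⇒ a R0 R0 ⇒ a a R0 ⇒ a a a
Derivation 2: R0 ⇒ R0 R0 ⇒ a R0 ⇒ a R0 R0 ⇒ a a R0 ⇒ a a a

Two distinct leftmost derivations for the same string.

Ambiguous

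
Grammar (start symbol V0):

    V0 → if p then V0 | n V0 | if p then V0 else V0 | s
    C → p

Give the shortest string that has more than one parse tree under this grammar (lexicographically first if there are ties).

if p then if p then s else s

length 1: no string has ≥2 trees
length 2: no string has ≥2 trees
length 3: no string has ≥2 trees
length 4: no string has ≥2 trees
length 5: no string has ≥2 trees
length 6: no string has ≥2 trees
length 7: no string has ≥2 trees
length 8: no string has ≥2 trees
length 9: if p then if p then s else s has 2 parse trees

Two derivations of if p then if p then s else s:
  V0 ⇒ if p then V0 ⇒ if p then if p then V0 else V0 ⇒ if p then if p then s else V0 ⇒ if p then if p then s else s
  V0 ⇒ if p then V0 else V0 ⇒ if p then if p then V0 else V0 ⇒ if p then if p then s else V0 ⇒ if p then if p then s else s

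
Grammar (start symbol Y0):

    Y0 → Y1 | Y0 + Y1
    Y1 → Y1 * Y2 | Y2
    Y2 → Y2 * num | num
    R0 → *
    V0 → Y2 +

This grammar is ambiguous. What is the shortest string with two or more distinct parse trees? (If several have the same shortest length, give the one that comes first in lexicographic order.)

length 1: no string has ≥2 trees
length 3: num * num has 2 parse trees

Two derivations of num * num:
  Y0 ⇒ Y1 ⇒ Y1 * Y2 ⇒ Y2 * Y2 ⇒ num * Y2 ⇒ num * num
  Y0 ⇒ Y1 ⇒ Y2 ⇒ Y2 * num ⇒ num * num

num * num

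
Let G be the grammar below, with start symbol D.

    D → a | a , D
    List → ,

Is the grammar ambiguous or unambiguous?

(List is unreachable from D, so its rules don't affect L(D).) Right-recursive list with a separator: after each atom, whether the separator follows determines the rule. One parse per string.

Unambiguous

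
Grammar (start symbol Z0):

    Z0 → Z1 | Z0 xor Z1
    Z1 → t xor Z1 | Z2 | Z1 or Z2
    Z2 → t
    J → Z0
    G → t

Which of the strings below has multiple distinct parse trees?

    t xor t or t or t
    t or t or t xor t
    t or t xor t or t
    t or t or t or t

t xor t or t or t: 4 trees
t or t or t xor t: 1 tree
t or t xor t or t: 1 tree
t or t or t or t: 1 tree

t xor t or t or t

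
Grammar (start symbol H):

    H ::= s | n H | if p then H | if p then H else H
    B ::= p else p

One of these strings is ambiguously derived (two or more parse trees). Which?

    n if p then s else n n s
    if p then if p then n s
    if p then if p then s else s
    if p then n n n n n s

if p then if p then s else s

n if p then s else n n s: 1 tree
if p then if p then n s: 1 tree
if p then if p then s else s: 2 trees
if p then n n n n n s: 1 tree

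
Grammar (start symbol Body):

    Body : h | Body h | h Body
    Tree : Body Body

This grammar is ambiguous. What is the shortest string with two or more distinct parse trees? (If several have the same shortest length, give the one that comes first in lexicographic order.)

h h

length 1: no string has ≥2 trees
length 2: h h has 2 parse trees

Two derivations of h h:
  Body ⇒ Body h ⇒ h h
  Body ⇒ h Body ⇒ h h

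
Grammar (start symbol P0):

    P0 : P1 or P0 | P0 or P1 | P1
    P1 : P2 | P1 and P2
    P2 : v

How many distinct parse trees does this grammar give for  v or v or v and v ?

4

Parse trees for v or v or v and v:
  [P0 [P1 [P2 v]] or [P0 [P1 [P2 v]] or [P0 [P1 [P1 [P2 v]] and [P2 v]]]]]
  [P0 [P1 [P2 v]] or [P0 [P0 [P1 [P2 v]]] or [P1 [P1 [P2 v]] and [P2 v]]]]
  [P0 [P0 [P1 [P2 v]] or [P0 [P1 [P2 v]]]] or [P1 [P1 [P2 v]] and [P2 v]]]
  [P0 [P0 [P0 [P1 [P2 v]]] or [P1 [P2 v]]] or [P1 [P1 [P2 v]] and [P2 v]]]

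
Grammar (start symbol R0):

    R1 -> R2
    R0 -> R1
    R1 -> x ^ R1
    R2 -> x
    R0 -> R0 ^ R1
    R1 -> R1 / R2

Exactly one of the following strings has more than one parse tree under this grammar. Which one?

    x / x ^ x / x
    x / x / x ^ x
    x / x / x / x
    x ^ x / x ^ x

x / x ^ x / x: 1 tree
x / x / x ^ x: 1 tree
x / x / x / x: 1 tree
x ^ x / x ^ x: 3 trees

x ^ x / x ^ x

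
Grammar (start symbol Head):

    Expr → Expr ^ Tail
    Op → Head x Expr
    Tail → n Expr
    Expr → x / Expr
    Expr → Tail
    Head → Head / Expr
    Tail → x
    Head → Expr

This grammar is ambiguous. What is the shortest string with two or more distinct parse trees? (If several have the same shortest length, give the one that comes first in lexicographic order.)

x / x

length 1: no string has ≥2 trees
length 2: no string has ≥2 trees
length 3: x / x has 2 parse trees

Two derivations of x / x:
  Head ⇒ Head / Expr ⇒ Expr / Expr ⇒ Tail / Expr ⇒ x / Expr ⇒ x / Tail ⇒ x / x
  Head ⇒ Expr ⇒ x / Expr ⇒ x / Tail ⇒ x / x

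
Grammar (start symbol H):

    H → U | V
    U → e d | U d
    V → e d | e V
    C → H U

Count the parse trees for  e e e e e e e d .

1

Parse trees for e e e e e e e d:
  [H [V e [V e [V e [V e [V e [V e [V e d]]]]]]]]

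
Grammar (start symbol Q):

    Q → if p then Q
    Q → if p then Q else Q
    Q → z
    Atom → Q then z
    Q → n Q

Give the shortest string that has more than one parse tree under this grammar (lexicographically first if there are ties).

length 1: no string has ≥2 trees
length 2: no string has ≥2 trees
length 3: no string has ≥2 trees
length 4: no string has ≥2 trees
length 5: no string has ≥2 trees
length 6: no string has ≥2 trees
length 7: no string has ≥2 trees
length 8: no string has ≥2 trees
length 9: if p then if p then z else z has 2 parse trees

Two derivations of if p then if p then z else z:
  Q ⇒ if p then Q ⇒ if p then if p then Q else Q ⇒ if p then if p then z else Q ⇒ if p then if p then z else z
  Q ⇒ if p then Q else Q ⇒ if p then if p then Q else Q ⇒ if p then if p then z else Q ⇒ if p then if p then z else z

if p then if p then z else z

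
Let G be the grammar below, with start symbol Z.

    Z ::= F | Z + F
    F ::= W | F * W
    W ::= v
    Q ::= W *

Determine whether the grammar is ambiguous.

Unambiguous

(Q is unreachable from Z, so its rules don't affect L(Z).) This is a standard precedence ladder (Z over F over W), with each level left-recursive on its own operator ('+' at Z, '*' at F). That structure is LR(1), hence unambiguous.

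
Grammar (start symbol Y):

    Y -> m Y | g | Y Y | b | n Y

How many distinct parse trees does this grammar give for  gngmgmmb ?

12

Parse trees for gngmgmmb (showing first 6 of 12):
  [Y [Y g] [Y [Y n [Y g]] [Y m [Y [Y g] [Y m [Y m [Y b]]]]]]]
  [Y [Y g] [Y [Y n [Y g]] [Y [Y m [Y g]] [Y m [Y m [Y b]]]]]]
  [Y [Y g] [Y [Y [Y n [Y g]] [Y m [Y g]]] [Y m [Y m [Y b]]]]]
  [Y [Y g] [Y [Y n [Y [Y g] [Y m [Y g]]]] [Y m [Y m [Y b]]]]]
  [Y [Y g] [Y n [Y [Y g] [Y m [Y [Y g] [Y m [Y m [Y b]]]]]]]]
  [Y [Y g] [Y n [Y [Y g] [Y [Y m [Y g]] [Y m [Y m [Y b]]]]]]]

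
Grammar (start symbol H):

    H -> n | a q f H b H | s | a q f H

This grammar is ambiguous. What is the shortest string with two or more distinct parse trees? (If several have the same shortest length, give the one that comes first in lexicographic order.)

a q f a q f n b n

length 1: no string has ≥2 trees
length 4: no string has ≥2 trees
length 6: no string has ≥2 trees
length 7: no string has ≥2 trees
length 9: a q f a q f n b n has 2 parse trees

Two derivations of a q f a q f n b n:
  H ⇒ a q f H b H ⇒ a q f a q f H b H ⇒ a q f a q f n b H ⇒ a q f a q f n b n
  H ⇒ a q f H ⇒ a q f a q f H b H ⇒ a q f a q f n b H ⇒ a q f a q f n b n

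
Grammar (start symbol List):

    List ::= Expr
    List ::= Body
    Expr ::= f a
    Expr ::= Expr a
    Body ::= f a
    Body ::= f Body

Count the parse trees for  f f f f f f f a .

1

Parse trees for f f f f f f f a:
  [List [Body f [Body f [Body f [Body f [Body f [Body f [Body f a]]]]]]]]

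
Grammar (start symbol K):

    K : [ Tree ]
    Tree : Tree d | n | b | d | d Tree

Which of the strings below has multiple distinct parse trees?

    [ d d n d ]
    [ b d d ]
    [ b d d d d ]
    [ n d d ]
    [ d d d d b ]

[ d d n d ]

[ d d n d ]: 3 trees
[ b d d ]: 1 tree
[ b d d d d ]: 1 tree
[ n d d ]: 1 tree
[ d d d d b ]: 1 tree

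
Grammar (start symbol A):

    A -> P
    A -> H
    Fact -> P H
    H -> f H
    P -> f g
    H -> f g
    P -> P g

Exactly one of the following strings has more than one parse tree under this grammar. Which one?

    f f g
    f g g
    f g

f f g: 1 tree
f g g: 1 tree
f g: 2 trees

f g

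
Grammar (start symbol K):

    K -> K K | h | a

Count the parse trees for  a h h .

Parse trees for a h h:
  [K [K a] [K [K h] [K h]]]
  [K [K [K a] [K h]] [K h]]

2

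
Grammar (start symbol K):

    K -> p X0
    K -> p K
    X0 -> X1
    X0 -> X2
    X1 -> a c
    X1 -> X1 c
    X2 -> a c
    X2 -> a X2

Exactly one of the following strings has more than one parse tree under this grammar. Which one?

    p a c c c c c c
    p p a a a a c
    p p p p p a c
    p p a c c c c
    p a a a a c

p p p p p a c

p a c c c c c c: 1 tree
p p a a a a c: 1 tree
p p p p p a c: 2 trees
p p a c c c c: 1 tree
p a a a a c: 1 tree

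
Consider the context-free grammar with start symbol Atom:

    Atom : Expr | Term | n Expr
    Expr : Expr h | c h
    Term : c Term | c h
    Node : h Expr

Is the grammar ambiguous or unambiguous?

Ambiguous

Witness: c h

Derivation 1: Atom ⇒ Expr ⇒ c h
Derivation 2: Atom ⇒ Term ⇒ c h

Two distinct leftmost derivations for the same string.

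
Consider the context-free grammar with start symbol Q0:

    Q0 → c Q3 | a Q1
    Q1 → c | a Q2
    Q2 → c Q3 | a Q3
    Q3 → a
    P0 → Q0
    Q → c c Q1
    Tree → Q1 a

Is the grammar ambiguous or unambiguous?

Unambiguous

Only Q0, Q1, Q2, Q3 are reachable from Q0; ignoring the rest: Restricted to the reachable nonterminals, every rule has the form A → t or A → t B, and no two rules for the same A share a first terminal. The grammar encodes a DFA — one run per string.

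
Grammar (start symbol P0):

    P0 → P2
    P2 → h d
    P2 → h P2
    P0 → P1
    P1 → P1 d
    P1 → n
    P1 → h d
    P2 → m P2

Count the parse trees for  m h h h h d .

1

Parse trees for m h h h h d:
  [P0 [P2 m [P2 h [P2 h [P2 h [P2 h d]]]]]]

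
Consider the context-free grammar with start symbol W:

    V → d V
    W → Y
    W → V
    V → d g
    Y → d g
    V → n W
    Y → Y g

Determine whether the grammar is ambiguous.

Witness: d g

Derivation 1: W ⇒ Y ⇒ d g
Derivation 2: W ⇒ V ⇒ d g

Two distinct leftmost derivations for the same string.

Ambiguous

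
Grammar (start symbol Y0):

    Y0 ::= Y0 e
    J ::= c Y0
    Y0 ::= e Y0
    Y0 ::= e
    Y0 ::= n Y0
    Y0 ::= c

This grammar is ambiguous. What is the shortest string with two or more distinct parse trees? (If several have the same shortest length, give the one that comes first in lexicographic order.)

e e

length 1: no string has ≥2 trees
length 2: e e has 2 parse trees

Two derivations of e e:
  Y0 ⇒ Y0 e ⇒ e e
  Y0 ⇒ e Y0 ⇒ e e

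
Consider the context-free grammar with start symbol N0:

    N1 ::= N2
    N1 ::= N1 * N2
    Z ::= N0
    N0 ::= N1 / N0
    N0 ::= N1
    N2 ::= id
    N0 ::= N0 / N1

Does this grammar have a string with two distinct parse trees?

Ambiguous

Witness: id / id

Derivation 1: N0 ⇒ N1 / N0 ⇒ N2 / N0 ⇒ id / N0 ⇒ id / N1 ⇒ id / N2 ⇒ id / id
Derivation 2: N0 ⇒ N0 / N1 ⇒ N1 / N1 ⇒ N2 / N1 ⇒ id / N1 ⇒ id / N2 ⇒ id / id

Two distinct leftmost derivations for the same string.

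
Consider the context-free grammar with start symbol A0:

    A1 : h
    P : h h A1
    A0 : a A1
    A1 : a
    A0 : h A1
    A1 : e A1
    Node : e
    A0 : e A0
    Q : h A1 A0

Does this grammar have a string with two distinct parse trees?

Only A0, A1 are reachable from A0; ignoring the rest: Each reachable nonterminal has at most one production per leading terminal, and all productions are right-linear; the derivation is determined token-by-token.

Unambiguous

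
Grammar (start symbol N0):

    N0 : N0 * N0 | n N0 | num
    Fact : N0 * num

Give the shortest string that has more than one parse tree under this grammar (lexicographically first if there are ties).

n num * num

length 1: no string has ≥2 trees
length 2: no string has ≥2 trees
length 3: no string has ≥2 trees
length 4: n num * num has 2 parse trees

Two derivations of n num * num:
  N0 ⇒ N0 * N0 ⇒ n N0 * N0 ⇒ n num * N0 ⇒ n num * num
  N0 ⇒ n N0 ⇒ n N0 * N0 ⇒ n num * N0 ⇒ n num * num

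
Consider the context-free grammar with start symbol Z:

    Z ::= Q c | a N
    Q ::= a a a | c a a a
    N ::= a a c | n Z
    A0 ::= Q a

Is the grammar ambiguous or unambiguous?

Ambiguous

Witness: a a a c

Derivation 1: Z ⇒ Q c ⇒ a a a c
Derivation 2: Z ⇒ a N ⇒ a a a c

Two distinct leftmost derivations for the same string.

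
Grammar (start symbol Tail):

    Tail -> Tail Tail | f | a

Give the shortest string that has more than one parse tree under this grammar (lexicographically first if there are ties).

length 1: no string has ≥2 trees
length 2: no string has ≥2 trees
length 3: a a a has 2 parse trees

Two derivations of a a a:
  Tail ⇒ Tail Tail ⇒ Tail Tail Tail ⇒ a Tail Tail ⇒ a a Tail ⇒ a a a
  Tail ⇒ Tail Tail ⇒ a Tail ⇒ a Tail Tail ⇒ a a Tail ⇒ a a a

a a a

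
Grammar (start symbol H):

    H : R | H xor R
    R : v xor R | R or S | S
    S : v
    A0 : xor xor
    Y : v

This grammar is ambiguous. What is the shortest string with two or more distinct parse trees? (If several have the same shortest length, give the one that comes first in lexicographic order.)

v xor v

length 1: no string has ≥2 trees
length 3: v xor v has 2 parse trees

Two derivations of v xor v:
  H ⇒ R ⇒ v xor R ⇒ v xor S ⇒ v xor v
  H ⇒ H xor R ⇒ R xor R ⇒ S xor R ⇒ v xor R ⇒ v xor S ⇒ v xor v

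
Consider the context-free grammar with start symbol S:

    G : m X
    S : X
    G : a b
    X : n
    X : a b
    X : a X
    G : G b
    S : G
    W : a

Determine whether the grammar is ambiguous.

Ambiguous

Witness: a b

Derivation 1: S ⇒ X ⇒ a b
Derivation 2: S ⇒ G ⇒ a b

Two distinct leftmost derivations for the same string.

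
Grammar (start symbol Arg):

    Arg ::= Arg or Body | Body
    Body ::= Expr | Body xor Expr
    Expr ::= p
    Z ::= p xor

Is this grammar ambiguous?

(Z is unreachable from Arg, so its rules don't affect L(Arg).) Arg → Arg or Body | Body  ;  Body → Body xor Expr | Expr  — a left-associative chain with Expr at the bottom. Each string factors uniquely by precedence.

Unambiguous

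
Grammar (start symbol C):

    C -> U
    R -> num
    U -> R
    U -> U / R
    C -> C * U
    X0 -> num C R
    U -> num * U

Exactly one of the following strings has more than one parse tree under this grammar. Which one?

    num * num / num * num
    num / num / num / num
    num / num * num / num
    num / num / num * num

num * num / num * num

num * num / num * num: 3 trees
num / num / num / num: 1 tree
num / num * num / num: 1 tree
num / num / num * num: 1 tree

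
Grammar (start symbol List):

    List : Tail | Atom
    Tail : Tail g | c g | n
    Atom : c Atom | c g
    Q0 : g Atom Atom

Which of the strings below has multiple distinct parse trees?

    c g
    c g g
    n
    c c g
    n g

c g

c g: 2 trees
c g g: 1 tree
n: 1 tree
c c g: 1 tree
n g: 1 tree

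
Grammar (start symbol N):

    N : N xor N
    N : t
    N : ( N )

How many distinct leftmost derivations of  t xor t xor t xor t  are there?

Parse trees for t xor t xor t xor t:
  [N [N t] xor [N [N t] xor [N [N t] xor [N t]]]]
  [N [N t] xor [N [N [N t] xor [N t]] xor [N t]]]
  [N [N [N t] xor [N t]] xor [N [N t] xor [N t]]]
  [N [N [N t] xor [N [N t] xor [N t]]] xor [N t]]
  [N [N [N [N t] xor [N t]] xor [N t]] xor [N t]]

5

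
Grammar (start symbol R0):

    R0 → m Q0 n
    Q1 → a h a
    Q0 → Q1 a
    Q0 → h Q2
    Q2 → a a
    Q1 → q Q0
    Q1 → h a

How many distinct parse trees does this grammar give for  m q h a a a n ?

Parse trees for m q h a a a n:
  [R0 m [Q0 [Q1 q [Q0 [Q1 h a] a]] a] n]
  [R0 m [Q0 [Q1 q [Q0 h [Q2 a a]]] a] n]

2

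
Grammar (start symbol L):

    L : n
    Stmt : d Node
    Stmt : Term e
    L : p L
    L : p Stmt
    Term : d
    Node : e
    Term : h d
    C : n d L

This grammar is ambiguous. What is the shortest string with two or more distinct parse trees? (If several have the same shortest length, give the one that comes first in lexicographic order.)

p d e

length 1: no string has ≥2 trees
length 2: no string has ≥2 trees
length 3: p d e has 2 parse trees

Two derivations of p d e:
  L ⇒ p Stmt ⇒ p d Node ⇒ p d e
  L ⇒ p Stmt ⇒ p Term e ⇒ p d e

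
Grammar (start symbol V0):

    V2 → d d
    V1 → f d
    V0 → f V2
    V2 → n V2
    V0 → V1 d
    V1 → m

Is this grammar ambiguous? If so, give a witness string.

Ambiguous

Witness: f d d

Derivation 1: V0 ⇒ f V2 ⇒ f d d
Derivation 2: V0 ⇒ V1 d ⇒ f d d

Two distinct leftmost derivations for the same string.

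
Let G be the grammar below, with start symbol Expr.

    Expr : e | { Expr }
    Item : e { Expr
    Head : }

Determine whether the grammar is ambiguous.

Unambiguous

(Item, Head are unreachable from Expr, so their rules don't affect L(Expr).) Each string is a nest of matched brackets around a single atom. An opening bracket forces the recursive rule; an atom forces the base rule.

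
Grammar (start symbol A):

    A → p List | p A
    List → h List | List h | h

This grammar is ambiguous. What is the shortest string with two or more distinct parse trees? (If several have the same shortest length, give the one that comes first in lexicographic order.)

length 2: no string has ≥2 trees
length 3: p h h has 2 parse trees

Two derivations of p h h:
  A ⇒ p List ⇒ p h List ⇒ p h h
  A ⇒ p List ⇒ p List h ⇒ p h h

p h h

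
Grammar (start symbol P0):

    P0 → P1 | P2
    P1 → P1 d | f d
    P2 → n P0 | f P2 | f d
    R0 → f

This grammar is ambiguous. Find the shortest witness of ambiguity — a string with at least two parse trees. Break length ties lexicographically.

length 2: f d has 2 parse trees

Two derivations of f d:
  P0 ⇒ P1 ⇒ f d
  P0 ⇒ P2 ⇒ f d

f d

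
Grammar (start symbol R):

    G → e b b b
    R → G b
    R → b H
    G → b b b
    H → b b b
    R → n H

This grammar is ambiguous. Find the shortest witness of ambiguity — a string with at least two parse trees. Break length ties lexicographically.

b b b b

length 4: b b b b has 2 parse trees

Two derivations of b b b b:
  R ⇒ G b ⇒ b b b b
  R ⇒ b H ⇒ b b b b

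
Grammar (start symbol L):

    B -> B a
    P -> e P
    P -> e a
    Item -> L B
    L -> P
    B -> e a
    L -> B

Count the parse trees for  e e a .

1

Parse trees for e e a:
  [L [P e [P e a]]]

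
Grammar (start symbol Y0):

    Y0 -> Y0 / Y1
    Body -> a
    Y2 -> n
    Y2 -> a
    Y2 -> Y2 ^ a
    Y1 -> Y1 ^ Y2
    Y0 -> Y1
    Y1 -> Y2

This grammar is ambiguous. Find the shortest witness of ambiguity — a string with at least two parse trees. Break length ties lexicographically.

a ^ a

length 1: no string has ≥2 trees
length 3: a ^ a has 2 parse trees

Two derivations of a ^ a:
  Y0 ⇒ Y1 ⇒ Y1 ^ Y2 ⇒ Y2 ^ Y2 ⇒ a ^ Y2 ⇒ a ^ a
  Y0 ⇒ Y1 ⇒ Y2 ⇒ Y2 ^ a ⇒ a ^ a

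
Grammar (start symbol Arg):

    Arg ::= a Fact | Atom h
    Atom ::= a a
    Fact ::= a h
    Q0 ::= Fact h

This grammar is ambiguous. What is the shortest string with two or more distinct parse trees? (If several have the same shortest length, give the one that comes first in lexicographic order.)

length 3: a a h has 2 parse trees

Two derivations of a a h:
  Arg ⇒ a Fact ⇒ a a h
  Arg ⇒ Atom h ⇒ a a h

a a h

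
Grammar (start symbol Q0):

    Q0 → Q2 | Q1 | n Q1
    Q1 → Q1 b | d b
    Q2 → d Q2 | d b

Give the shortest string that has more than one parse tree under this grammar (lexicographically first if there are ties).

length 2: d b has 2 parse trees

Two derivations of d b:
  Q0 ⇒ Q2 ⇒ d b
  Q0 ⇒ Q1 ⇒ d b

d b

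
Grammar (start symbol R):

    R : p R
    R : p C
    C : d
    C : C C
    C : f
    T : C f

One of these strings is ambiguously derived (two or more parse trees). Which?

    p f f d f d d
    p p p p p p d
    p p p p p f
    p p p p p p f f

p f f d f d d: 42 trees
p p p p p p d: 1 tree
p p p p p f: 1 tree
p p p p p p f f: 1 tree

p f f d f d d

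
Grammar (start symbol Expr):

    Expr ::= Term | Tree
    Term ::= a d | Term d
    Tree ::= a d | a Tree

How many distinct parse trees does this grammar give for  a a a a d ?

Parse trees for a a a a d:
  [Expr [Tree a [Tree a [Tree a [Tree a d]]]]]

1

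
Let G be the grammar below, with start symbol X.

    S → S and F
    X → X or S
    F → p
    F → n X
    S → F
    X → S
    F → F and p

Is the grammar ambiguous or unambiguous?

Witness: p and p

Derivation 1: X ⇒ S ⇒ S and F ⇒ F and F ⇒ p and F ⇒ p and p
Derivation 2: X ⇒ S ⇒ F ⇒ F and p ⇒ p and p

Two distinct leftmost derivations for the same string.

Ambiguous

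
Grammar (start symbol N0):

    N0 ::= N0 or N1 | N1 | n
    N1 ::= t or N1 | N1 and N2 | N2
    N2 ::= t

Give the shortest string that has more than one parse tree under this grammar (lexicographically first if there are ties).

t or t

length 1: no string has ≥2 trees
length 3: t or t has 2 parse trees

Two derivations of t or t:
  N0 ⇒ N0 or N1 ⇒ N1 or N1 ⇒ N2 or N1 ⇒ t or N1 ⇒ t or N2 ⇒ t or t
  N0 ⇒ N1 ⇒ t or N1 ⇒ t or N2 ⇒ t or t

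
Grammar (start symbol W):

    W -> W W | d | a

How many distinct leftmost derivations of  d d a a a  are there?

14

Parse trees for d d a a a (showing first 6 of 14):
  [W [W d] [W [W d] [W [W a] [W [W a] [W a]]]]]
  [W [W d] [W [W d] [W [W [W a] [W a]] [W a]]]]
  [W [W d] [W [W [W d] [W a]] [W [W a] [W a]]]]
  [W [W d] [W [W [W d] [W [W a] [W a]]] [W a]]]
  [W [W d] [W [W [W [W d] [W a]] [W a]] [W a]]]
  [W [W [W d] [W d]] [W [W a] [W [W a] [W a]]]]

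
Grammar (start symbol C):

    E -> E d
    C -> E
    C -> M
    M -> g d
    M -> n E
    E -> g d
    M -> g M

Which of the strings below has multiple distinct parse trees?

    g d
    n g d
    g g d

g d

g d: 2 trees
n g d: 1 tree
g g d: 1 tree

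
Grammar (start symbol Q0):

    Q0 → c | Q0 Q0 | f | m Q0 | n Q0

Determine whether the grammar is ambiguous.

Witness: c c c

Derivation 1: Q0 ⇒ Q0 Q0 ⇒ c Q0 ⇒ c Q0 Q0 ⇒ c c Q0 ⇒ c c c
Derivation 2: Q0 ⇒ Q0 Q0 ⇒ Q0 Q0 Q0 ⇒ c Q0 Q0 ⇒ c c Q0 ⇒ c c c

Two distinct leftmost derivations for the same string.

Ambiguous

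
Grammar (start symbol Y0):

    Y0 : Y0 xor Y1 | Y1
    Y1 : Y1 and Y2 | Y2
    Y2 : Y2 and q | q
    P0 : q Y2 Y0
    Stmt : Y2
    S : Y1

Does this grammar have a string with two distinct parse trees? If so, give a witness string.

Witness: q and q

Derivation 1: Y0 ⇒ Y1 ⇒ Y1 and Y2 ⇒ Y2 and Y2 ⇒ q and Y2 ⇒ q and q
Derivation 2: Y0 ⇒ Y1 ⇒ Y2 ⇒ Y2 and q ⇒ q and q

Two distinct leftmost derivations for the same string.

Ambiguous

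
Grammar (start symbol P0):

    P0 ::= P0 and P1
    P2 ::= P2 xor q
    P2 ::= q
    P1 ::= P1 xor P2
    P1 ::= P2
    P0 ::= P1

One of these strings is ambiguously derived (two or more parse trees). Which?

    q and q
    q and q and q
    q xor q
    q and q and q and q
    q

q and q: 1 tree
q and q and q: 1 tree
q xor q: 2 trees
q and q and q and q: 1 tree
q: 1 tree

q xor q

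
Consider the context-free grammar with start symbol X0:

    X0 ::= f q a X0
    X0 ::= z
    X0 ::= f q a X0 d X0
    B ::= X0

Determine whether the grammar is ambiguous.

Witness: f q a f q a z d z

Derivation 1: X0 ⇒ f q a X0 ⇒ f q a f q a X0 d X0 ⇒ f q a f q a z d X0 ⇒ f q a f q a z d z
Derivation 2: X0 ⇒ f q a X0 d X0 ⇒ f q a f q a X0 d X0 ⇒ f q a f q a z d X0 ⇒ f q a f q a z d z

Two distinct leftmost derivations for the same string.

Ambiguous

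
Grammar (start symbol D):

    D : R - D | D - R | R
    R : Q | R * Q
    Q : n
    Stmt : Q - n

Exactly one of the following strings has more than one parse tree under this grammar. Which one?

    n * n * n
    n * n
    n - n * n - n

n * n * n: 1 tree
n * n: 1 tree
n - n * n - n: 4 trees

n - n * n - n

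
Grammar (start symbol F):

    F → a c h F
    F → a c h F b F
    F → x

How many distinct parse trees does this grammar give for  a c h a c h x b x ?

Parse trees for a c h a c h x b x:
  [F a c h [F a c h [F x] b [F x]]]
  [F a c h [F a c h [F x]] b [F x]]

2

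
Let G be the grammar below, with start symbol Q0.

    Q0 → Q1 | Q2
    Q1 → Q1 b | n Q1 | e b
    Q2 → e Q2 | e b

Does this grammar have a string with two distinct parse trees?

Ambiguous

Witness: e b

Derivation 1: Q0 ⇒ Q1 ⇒ e b
Derivation 2: Q0 ⇒ Q2 ⇒ e b

Two distinct leftmost derivations for the same string.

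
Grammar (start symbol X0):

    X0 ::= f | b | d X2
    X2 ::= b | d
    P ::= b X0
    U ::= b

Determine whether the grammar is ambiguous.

Unambiguous

(P, U are unreachable from X0, so their rules don't affect L(X0).) Each reachable nonterminal has at most one production per leading terminal, and all productions are right-linear; the derivation is determined token-by-token.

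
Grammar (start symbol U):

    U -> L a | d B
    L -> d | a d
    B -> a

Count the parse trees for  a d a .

1

Parse trees for a d a:
  [U [L a d] a]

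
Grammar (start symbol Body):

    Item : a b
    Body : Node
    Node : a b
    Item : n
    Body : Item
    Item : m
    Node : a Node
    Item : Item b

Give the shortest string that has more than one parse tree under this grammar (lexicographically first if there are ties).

length 1: no string has ≥2 trees
length 2: a b has 2 parse trees

Two derivations of a b:
  Body ⇒ Node ⇒ a b
  Body ⇒ Item ⇒ a b

a b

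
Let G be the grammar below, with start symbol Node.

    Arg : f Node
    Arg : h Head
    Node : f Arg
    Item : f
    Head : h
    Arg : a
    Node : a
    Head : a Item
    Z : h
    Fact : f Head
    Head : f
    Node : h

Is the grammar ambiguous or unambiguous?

(Fact, Z are unreachable from Node, so their rules don't affect L(Node).) Each reachable nonterminal has at most one production per leading terminal, and all productions are right-linear; the derivation is determined token-by-token.

Unambiguous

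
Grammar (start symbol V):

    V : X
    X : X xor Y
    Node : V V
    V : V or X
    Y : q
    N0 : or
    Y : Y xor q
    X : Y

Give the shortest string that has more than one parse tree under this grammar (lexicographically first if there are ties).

length 1: no string has ≥2 trees
length 3: q xor q has 2 parse trees

Two derivations of q xor q:
  V ⇒ X ⇒ X xor Y ⇒ Y xor Y ⇒ q xor Y ⇒ q xor q
  V ⇒ X ⇒ Y ⇒ Y xor q ⇒ q xor q

q xor q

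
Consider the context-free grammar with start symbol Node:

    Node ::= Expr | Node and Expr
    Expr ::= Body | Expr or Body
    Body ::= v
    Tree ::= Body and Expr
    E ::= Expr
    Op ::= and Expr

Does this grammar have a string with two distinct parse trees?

Unambiguous

Only Node, Expr, Body are reachable from Node; ignoring the rest: The grammar is stratified — Node handles 'and' (left-recursive), Expr handles 'or', Body atoms. Each operator has a fixed associativity and precedence level, so every string has one parse.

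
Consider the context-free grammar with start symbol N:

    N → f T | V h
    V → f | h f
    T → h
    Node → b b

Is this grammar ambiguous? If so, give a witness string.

Witness: f h

Derivation 1: N ⇒ f T ⇒ f h
Derivation 2: N ⇒ V h ⇒ f h

Two distinct leftmost derivations for the same string.

Ambiguous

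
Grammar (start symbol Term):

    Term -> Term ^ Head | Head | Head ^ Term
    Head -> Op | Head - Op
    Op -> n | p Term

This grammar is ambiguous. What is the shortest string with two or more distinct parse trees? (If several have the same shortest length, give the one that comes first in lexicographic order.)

length 1: no string has ≥2 trees
length 2: no string has ≥2 trees
length 3: n ^ n has 2 parse trees

Two derivations of n ^ n:
  Term ⇒ Term ^ Head ⇒ Head ^ Head ⇒ Op ^ Head ⇒ n ^ Head ⇒ n ^ Op ⇒ n ^ n
  Term ⇒ Head ^ Term ⇒ Op ^ Term ⇒ n ^ Term ⇒ n ^ Head ⇒ n ^ Op ⇒ n ^ n

n ^ n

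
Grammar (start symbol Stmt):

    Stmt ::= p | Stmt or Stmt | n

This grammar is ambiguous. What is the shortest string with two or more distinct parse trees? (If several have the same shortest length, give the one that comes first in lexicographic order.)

n or n or n

length 1: no string has ≥2 trees
length 3: no string has ≥2 trees
length 5: n or n or n has 2 parse trees

Two derivations of n or n or n:
  Stmt ⇒ Stmt or Stmt ⇒ Stmt or Stmt or Stmt ⇒ n or Stmt or Stmt ⇒ n or n or Stmt ⇒ n or n or n
  Stmt ⇒ Stmt or Stmt ⇒ n or Stmt ⇒ n or Stmt or Stmt ⇒ n or n or Stmt ⇒ n or n or n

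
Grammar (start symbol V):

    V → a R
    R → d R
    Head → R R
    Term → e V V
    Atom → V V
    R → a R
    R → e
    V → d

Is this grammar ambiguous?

Unambiguous

(Term, Atom, Head are unreachable from V, so their rules don't affect L(V).) The reachable rules are right-linear with at most one rule per (nonterminal, next-terminal) pair. Each input token forces the next rule, so parsing is deterministic.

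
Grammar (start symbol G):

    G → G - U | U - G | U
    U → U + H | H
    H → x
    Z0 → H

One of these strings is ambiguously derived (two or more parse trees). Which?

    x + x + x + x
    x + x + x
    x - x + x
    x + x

x - x + x

x + x + x + x: 1 tree
x + x + x: 1 tree
x - x + x: 2 trees
x + x: 1 tree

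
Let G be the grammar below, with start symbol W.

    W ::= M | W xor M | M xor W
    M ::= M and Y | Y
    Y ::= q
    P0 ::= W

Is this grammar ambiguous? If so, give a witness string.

Witness: q xor q

Derivation 1: W ⇒ W xor M ⇒ M xor M ⇒ Y xor M ⇒ q xor M ⇒ q xor Y ⇒ q xor q
Derivation 2: W ⇒ M xor W ⇒ Y xor W ⇒ q xor W ⇒ q xor M ⇒ q xor Y ⇒ q xor q

Two distinct leftmost derivations for the same string.

Ambiguous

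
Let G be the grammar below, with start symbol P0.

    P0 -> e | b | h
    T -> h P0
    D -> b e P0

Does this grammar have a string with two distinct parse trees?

(T, D are unreachable from P0, so their rules don't affect L(P0).) Each reachable nonterminal has at most one production per leading terminal, and all productions are right-linear; the derivation is determined token-by-token.

Unambiguous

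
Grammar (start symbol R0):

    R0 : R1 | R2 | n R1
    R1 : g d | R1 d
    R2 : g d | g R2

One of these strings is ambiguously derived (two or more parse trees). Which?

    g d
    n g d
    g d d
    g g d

g d

g d: 2 trees
n g d: 1 tree
g d d: 1 tree
g g d: 1 tree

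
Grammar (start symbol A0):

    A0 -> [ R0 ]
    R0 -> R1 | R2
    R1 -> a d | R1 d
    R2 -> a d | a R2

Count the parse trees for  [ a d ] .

2

Parse trees for [ a d ]:
  [A0 [ [R0 [R1 a d]] ]]
  [A0 [ [R0 [R2 a d]] ]]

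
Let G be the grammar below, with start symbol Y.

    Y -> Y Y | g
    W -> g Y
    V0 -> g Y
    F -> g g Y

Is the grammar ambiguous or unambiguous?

Ambiguous

Witness: g g g

Derivation 1: Y ⇒ Y Y ⇒ Y Y Y ⇒ g Y Y ⇒ g g Y ⇒ g g g
Derivation 2: Y ⇒ Y Y ⇒ g Y ⇒ g Y Y ⇒ g g Y ⇒ g g g

Two distinct leftmost derivations for the same string.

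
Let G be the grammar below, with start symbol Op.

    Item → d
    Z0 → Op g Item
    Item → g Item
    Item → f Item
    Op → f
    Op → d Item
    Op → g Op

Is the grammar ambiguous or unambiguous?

Only Op, Item are reachable from Op; ignoring the rest: The reachable rules are right-linear with at most one rule per (nonterminal, next-terminal) pair. Each input token forces the next rule, so parsing is deterministic.

Unambiguous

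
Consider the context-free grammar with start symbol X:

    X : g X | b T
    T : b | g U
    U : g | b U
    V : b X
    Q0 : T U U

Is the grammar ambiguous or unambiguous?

Unambiguous

(V, Q0 are unreachable from X, so their rules don't affect L(X).) Restricted to the reachable nonterminals, every rule has the form A → t or A → t B, and no two rules for the same A share a first terminal. The grammar encodes a DFA — one run per string.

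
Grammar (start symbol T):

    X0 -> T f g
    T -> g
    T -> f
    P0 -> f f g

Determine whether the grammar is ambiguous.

(X0, P0 are unreachable from T, so their rules don't affect L(T).) The reachable rules are right-linear with at most one rule per (nonterminal, next-terminal) pair. Each input token forces the next rule, so parsing is deterministic.

Unambiguous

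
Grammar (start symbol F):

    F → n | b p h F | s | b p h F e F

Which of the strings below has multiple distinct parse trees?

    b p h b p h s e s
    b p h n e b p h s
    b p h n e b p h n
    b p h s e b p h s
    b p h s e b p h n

b p h b p h s e s

b p h b p h s e s: 2 trees
b p h n e b p h s: 1 tree
b p h n e b p h n: 1 tree
b p h s e b p h s: 1 tree
b p h s e b p h n: 1 tree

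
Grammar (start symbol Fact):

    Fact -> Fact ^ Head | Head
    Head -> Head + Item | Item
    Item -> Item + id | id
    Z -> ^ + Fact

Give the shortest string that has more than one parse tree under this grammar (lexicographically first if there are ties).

id + id

length 1: no string has ≥2 trees
length 3: id + id has 2 parse trees

Two derivations of id + id:
  Fact ⇒ Head ⇒ Head + Item ⇒ Item + Item ⇒ id + Item ⇒ id + id
  Fact ⇒ Head ⇒ Item ⇒ Item + id ⇒ id + id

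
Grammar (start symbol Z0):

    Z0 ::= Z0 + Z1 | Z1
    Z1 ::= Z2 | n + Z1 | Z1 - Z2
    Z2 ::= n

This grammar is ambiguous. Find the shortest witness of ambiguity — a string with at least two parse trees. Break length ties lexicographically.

length 1: no string has ≥2 trees
length 3: n + n has 2 parse trees

Two derivations of n + n:
  Z0 ⇒ Z0 + Z1 ⇒ Z1 + Z1 ⇒ Z2 + Z1 ⇒ n + Z1 ⇒ n + Z2 ⇒ n + n
  Z0 ⇒ Z1 ⇒ n + Z1 ⇒ n + Z2 ⇒ n + n

n + n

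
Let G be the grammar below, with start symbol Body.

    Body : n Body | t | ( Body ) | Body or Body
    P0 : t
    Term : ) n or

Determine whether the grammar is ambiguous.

Ambiguous

Witness: n t or t

Derivation 1: Body ⇒ n Body ⇒ n Body or Body ⇒ n t or Body ⇒ n t or t
Derivation 2: Body ⇒ Body or Body ⇒ n Body or Body ⇒ n t or Body ⇒ n t or t

Two distinct leftmost derivations for the same string.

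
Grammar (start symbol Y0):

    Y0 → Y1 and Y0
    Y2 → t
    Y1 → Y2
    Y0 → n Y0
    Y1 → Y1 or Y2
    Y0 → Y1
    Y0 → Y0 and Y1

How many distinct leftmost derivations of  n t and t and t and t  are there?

15

Parse trees for n t and t and t and t (showing first 6 of 15):
  [Y0 n [Y0 [Y1 [Y2 t]] and [Y0 [Y1 [Y2 t]] and [Y0 [Y1 [Y2 t]] and [Y0 [Y1 [Y2 t]]]]]]]
  [Y0 n [Y0 [Y1 [Y2 t]] and [Y0 [Y1 [Y2 t]] and [Y0 [Y0 [Y1 [Y2 t]]] and [Y1 [Y2 t]]]]]]
  [Y0 n [Y0 [Y1 [Y2 t]] and [Y0 [Y0 [Y1 [Y2 t]] and [Y0 [Y1 [Y2 t]]]] and [Y1 [Y2 t]]]]]
  [Y0 n [Y0 [Y1 [Y2 t]] and [Y0 [Y0 [Y0 [Y1 [Y2 t]]] and [Y1 [Y2 t]]] and [Y1 [Y2 t]]]]]
  [Y0 n [Y0 [Y0 [Y1 [Y2 t]] and [Y0 [Y1 [Y2 t]] and [Y0 [Y1 [Y2 t]]]]] and [Y1 [Y2 t]]]]
  [Y0 n [Y0 [Y0 [Y1 [Y2 t]] and [Y0 [Y0 [Y1 [Y2 t]]] and [Y1 [Y2 t]]]] and [Y1 [Y2 t]]]]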